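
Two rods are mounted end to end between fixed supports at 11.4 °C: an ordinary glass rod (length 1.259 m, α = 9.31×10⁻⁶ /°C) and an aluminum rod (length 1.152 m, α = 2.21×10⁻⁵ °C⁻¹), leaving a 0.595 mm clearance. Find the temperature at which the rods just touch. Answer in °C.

α₁L₁ = 1.172129×10⁻⁵ m/K, α₂L₂ = 2.54592×10⁻⁵ m/K → total 3.718049×10⁻⁵ m/K
ΔT = g/(α₁L₁+α₂L₂) = 5.95×10⁻⁴ / 3.718049×10⁻⁵ = 16.003 K
T = 11.4 + 16.003 = 27.403 °C

T = 27.4 °C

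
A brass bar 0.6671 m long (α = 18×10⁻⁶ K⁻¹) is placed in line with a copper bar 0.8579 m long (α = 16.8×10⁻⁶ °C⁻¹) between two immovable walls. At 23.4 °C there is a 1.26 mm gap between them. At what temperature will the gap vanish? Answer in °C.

T = 71.1 °C

α₁L₁ = 1.20078×10⁻⁵ m/K, α₂L₂ = 1.441272×10⁻⁵ m/K → total 2.642052×10⁻⁵ m/K
ΔT = g/(α₁L₁+α₂L₂) = 1.26×10⁻³ / 2.642052×10⁻⁵ = 47.690 K
T = 23.4 + 47.690 = 71.090 °C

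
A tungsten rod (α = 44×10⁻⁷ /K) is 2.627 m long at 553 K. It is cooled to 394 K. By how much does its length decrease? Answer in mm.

ΔL = 1.84 mm

|ΔT| = |394 − 553| = 159 K
ΔL = αL₀ΔT = (44×10⁻⁷)(2.627)(159) = 1.84×10⁻³ m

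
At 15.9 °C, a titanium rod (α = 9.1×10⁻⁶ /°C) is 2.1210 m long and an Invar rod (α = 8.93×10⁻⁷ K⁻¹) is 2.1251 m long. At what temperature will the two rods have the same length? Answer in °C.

Equal length when α₁L₁ΔT − α₂L₂ΔT = L₂ − L₁ = 4.10×10⁻³ m
α₁L₁ = 1.93011×10⁻⁵, α₂L₂ = 1.8977143×10⁻⁶ → Δ(αL) = 1.74033857×10⁻⁵ m/K
ΔT = 4.10×10⁻³ / 1.74033857×10⁻⁵ = 235.586 K, so T = 15.9 + 235.586 = 251.486 °C

T = 251.5 °C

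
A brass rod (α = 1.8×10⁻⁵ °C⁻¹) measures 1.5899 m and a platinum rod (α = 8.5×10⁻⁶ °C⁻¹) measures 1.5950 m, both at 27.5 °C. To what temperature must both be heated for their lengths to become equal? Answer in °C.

L₁(1 + α₁ΔT) = L₂(1 + α₂ΔT) ⇒ ΔT = (L₂ − L₁)/(α₁L₁ − α₂L₂)
L₂ − L₁ = 1.5950 − 1.5899 = 5.10×10⁻³ m
α₁L₁ − α₂L₂ = 1.8×10⁻⁵×1.5899 − 8.5×10⁻⁶×1.5950 = 1.50607×10⁻⁵ m/K
ΔT = 5.10×10⁻³ / 1.50607×10⁻⁵ = 338.630 K
T = 27.5 + 338.630 = 366.130 °C

T = 366.1 °C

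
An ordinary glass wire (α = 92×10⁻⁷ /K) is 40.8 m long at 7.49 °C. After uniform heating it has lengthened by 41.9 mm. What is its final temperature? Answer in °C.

T = 119 °C

ΔL = αL₀ΔT ⇒ ΔT = ΔL / (αL₀)
ΔT = 41.9×10⁻³ m / (92×10⁻⁷ × 40.8 m) = 111.63 K
T = 7.49 + 111.63 = 119.12 °C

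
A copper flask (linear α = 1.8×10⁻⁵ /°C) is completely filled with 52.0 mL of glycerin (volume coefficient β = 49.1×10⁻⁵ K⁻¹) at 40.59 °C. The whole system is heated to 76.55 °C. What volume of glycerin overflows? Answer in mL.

The flask also expands: β_container ≈ 3α = 5.4×10⁻⁵ /K
Net overflow = V₀(β_liq − 3α_cont)ΔT
β − 3α = 4.91×10⁻⁴ − 5.4×10⁻⁵ = 4.37×10⁻⁴ /K; ΔT = 35.96 K
ΔV = 52.0 × 4.37×10⁻⁴ × 35.96 = 0.817 mL

0.817 mL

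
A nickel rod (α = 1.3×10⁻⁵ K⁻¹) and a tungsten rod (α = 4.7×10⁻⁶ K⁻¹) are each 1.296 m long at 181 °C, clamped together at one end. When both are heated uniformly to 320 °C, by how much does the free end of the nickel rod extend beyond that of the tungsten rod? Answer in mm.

1.50 mm

ΔT = 139 K
nickel: ΔL = 1.3×10⁻⁵ × 1.296 m × 139 = 2.3419×10⁻³ m = 2.3419 mm
tungsten: ΔL = 4.7×10⁻⁶ × 1.296 m × 139 = 8.4668×10⁻⁴ m = 0.84668 mm
difference = 2.3419 − 0.84668 = 1.49522 mm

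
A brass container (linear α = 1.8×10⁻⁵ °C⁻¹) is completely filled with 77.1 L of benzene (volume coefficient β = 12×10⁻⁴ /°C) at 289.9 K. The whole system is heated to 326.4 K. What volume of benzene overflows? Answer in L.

The container also expands: β_container ≈ 3α = 5.4×10⁻⁵ /K
Net overflow = V₀(β_liq − 3α_cont)ΔT
β − 3α = 1.20×10⁻³ − 5.4×10⁻⁵ = 1.146×10⁻³ /K; ΔT = 36.5 K
ΔV = 77.1 × 1.146×10⁻³ × 36.5 = 3.23 L

3.23 L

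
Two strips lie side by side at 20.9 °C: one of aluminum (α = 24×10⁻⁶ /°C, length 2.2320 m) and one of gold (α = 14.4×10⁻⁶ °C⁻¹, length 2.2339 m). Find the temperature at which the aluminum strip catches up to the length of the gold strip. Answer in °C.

Equal length when α₁L₁ΔT − α₂L₂ΔT = L₂ − L₁ = 1.90×10⁻³ m
α₁L₁ = 5.3568×10⁻⁵, α₂L₂ = 3.216816×10⁻⁵ → Δ(αL) = 2.139984×10⁻⁵ m/K
ΔT = 1.90×10⁻³ / 2.139984×10⁻⁵ = 88.786 K, so T = 20.9 + 88.786 = 109.686 °C

T = 109.7 °C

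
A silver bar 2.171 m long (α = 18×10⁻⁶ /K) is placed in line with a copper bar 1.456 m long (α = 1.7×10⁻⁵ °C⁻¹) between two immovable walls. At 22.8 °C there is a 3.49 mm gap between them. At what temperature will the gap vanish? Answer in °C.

T = 77.5 °C

Gap closes when ΔL₁ + ΔL₂ = 3.49 mm = 3.49×10⁻³ m
(α₁L₁ + α₂L₂)ΔT = g
α₁L₁ + α₂L₂ = 18×10⁻⁶×2.171 + 1.7×10⁻⁵×1.456 = 6.383×10⁻⁵ m/K
ΔT = 3.49×10⁻³ / 6.383×10⁻⁵ = 54.676 K
T = 22.8 + 54.676 = 77.476 °C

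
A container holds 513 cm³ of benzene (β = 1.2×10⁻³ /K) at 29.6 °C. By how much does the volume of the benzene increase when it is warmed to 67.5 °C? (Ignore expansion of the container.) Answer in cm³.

ΔV = 23.3 cm³

|ΔT| = |67.5 − 29.6| = 37.9 K
ΔV = βV₀ΔT = (1.2×10⁻³)(513)(37.9) = 23.3 cm³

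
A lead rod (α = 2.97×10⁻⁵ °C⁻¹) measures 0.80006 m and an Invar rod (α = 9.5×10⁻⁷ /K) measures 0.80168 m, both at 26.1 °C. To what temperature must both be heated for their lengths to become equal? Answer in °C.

Equal length when α₁L₁ΔT − α₂L₂ΔT = L₂ − L₁ = 1.62×10⁻³ m
α₁L₁ = 2.3761782×10⁻⁵, α₂L₂ = 7.61596×10⁻⁷ → Δ(αL) = 2.3000186×10⁻⁵ m/K
ΔT = 1.62×10⁻³ / 2.3000186×10⁻⁵ = 70.4342 K, so T = 26.1 + 70.4342 = 96.5342 °C

T = 96.53 °C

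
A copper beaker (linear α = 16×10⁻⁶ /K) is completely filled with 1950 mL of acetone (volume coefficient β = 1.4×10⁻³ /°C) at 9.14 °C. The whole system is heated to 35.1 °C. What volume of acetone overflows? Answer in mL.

The beaker also expands: β_container ≈ 3α = 4.8×10⁻⁵ /K
Net overflow = V₀(β_liq − 3α_cont)ΔT
β − 3α = 1.40×10⁻³ − 4.8×10⁻⁵ = 1.352×10⁻³ /K; ΔT = 25.96 K
ΔV = 1950 × 1.352×10⁻³ × 25.96 = 68.4 mL

68.4 mL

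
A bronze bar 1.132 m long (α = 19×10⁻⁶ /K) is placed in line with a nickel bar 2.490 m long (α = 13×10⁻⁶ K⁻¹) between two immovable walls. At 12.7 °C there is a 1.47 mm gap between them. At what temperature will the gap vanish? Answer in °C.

Gap closes when ΔL₁ + ΔL₂ = 1.47 mm = 1.47×10⁻³ m
(α₁L₁ + α₂L₂)ΔT = g
α₁L₁ + α₂L₂ = 19×10⁻⁶×1.132 + 13×10⁻⁶×2.490 = 5.3878×10⁻⁵ m/K
ΔT = 1.47×10⁻³ / 5.3878×10⁻⁵ = 27.284 K
T = 12.7 + 27.284 = 39.984 °C

T = 40.0 °C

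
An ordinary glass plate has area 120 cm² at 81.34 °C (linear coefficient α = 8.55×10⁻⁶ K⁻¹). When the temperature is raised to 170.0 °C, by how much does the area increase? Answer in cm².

Area coefficient ≈ 2α; |ΔT| = 88.66 K
ΔA = 2αA₀ΔT = 2(8.55×10⁻⁶)(120)(88.66) = 0.182 cm²

ΔA = 0.182 cm²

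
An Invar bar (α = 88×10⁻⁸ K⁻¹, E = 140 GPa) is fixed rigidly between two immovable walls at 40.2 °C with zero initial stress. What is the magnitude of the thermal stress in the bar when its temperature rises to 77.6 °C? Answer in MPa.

σ = 4.61 MPa

Fully constrained: the free strain ε = αΔT is blocked, so σ = Eε = EαΔT.
|ΔT| = 37.4 K
σ = 140×10⁹ × 88×10⁻⁸ × 37.4 = 4.61×10⁶ Pa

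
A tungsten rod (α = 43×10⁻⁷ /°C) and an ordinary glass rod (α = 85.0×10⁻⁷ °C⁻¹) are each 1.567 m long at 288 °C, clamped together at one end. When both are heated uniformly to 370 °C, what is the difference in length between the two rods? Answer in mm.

ΔT = 82 K
tungsten: ΔL = 43×10⁻⁷ × 1.567 m × 82 = 5.5252×10⁻⁴ m = 0.55252 mm
ordinary glass: ΔL = 85.0×10⁻⁷ × 1.567 m × 82 = 1.0922×10⁻³ m = 1.0922 mm
difference = 1.0922 − 0.55252 = 0.53968 mm

0.540 mm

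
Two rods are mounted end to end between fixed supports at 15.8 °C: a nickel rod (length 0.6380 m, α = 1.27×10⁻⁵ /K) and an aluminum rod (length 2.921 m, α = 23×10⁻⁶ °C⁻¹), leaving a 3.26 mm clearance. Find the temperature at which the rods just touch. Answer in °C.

T = 59.1 °C

α₁L₁ = 8.1026×10⁻⁶ m/K, α₂L₂ = 6.7183×10⁻⁵ m/K → total 7.52856×10⁻⁵ m/K
ΔT = g/(α₁L₁+α₂L₂) = 3.26×10⁻³ / 7.52856×10⁻⁵ = 43.302 K
T = 15.8 + 43.302 = 59.102 °C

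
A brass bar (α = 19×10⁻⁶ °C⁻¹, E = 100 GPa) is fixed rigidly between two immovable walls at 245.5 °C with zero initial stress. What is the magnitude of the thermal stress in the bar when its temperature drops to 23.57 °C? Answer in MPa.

σ = 422 MPa

Fully constrained: the free strain ε = αΔT is blocked, so σ = Eε = EαΔT.
|ΔT| = 221.93 K
σ = 100×10⁹ × 19×10⁻⁶ × 221.93 = 4.22×10⁸ Pa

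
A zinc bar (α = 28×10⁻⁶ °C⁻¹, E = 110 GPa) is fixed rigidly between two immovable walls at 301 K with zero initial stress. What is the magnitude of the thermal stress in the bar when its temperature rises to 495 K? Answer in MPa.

Fully constrained: the free strain ε = αΔT is blocked, so σ = Eε = EαΔT.
|ΔT| = 194 K
σ = 110×10⁹ × 28×10⁻⁶ × 194 = 5.98×10⁸ Pa

σ = 598 MPa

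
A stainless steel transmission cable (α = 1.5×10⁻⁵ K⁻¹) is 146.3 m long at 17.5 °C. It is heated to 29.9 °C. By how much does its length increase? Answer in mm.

ΔL = 27.2 mm

|ΔT| = |29.9 − 17.5| = 12.4 K
ΔL = αL₀ΔT = (1.5×10⁻⁵)(146.3)(12.4) = 2.72×10⁻² m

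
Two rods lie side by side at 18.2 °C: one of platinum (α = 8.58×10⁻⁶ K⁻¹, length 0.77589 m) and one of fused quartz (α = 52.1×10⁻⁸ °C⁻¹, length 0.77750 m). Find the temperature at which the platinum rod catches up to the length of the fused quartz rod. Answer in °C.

L₁(1 + α₁ΔT) = L₂(1 + α₂ΔT) ⇒ ΔT = (L₂ − L₁)/(α₁L₁ − α₂L₂)
L₂ − L₁ = 0.77750 − 0.77589 = 1.61×10⁻³ m
α₁L₁ − α₂L₂ = 8.58×10⁻⁶×0.77589 − 52.1×10⁻⁸×0.77750 = 6.2520587×10⁻⁶ m/K
ΔT = 1.61×10⁻³ / 6.2520587×10⁻⁶ = 257.515 K
T = 18.2 + 257.515 = 275.715 °C

T = 275.7 °C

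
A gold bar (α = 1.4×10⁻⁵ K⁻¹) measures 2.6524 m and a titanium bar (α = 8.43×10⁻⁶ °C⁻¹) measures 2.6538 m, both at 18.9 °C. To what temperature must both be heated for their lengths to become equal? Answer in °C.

T = 113.7 °C

L₁(1 + α₁ΔT) = L₂(1 + α₂ΔT) ⇒ ΔT = (L₂ − L₁)/(α₁L₁ − α₂L₂)
L₂ − L₁ = 2.6538 − 2.6524 = 1.40×10⁻³ m
α₁L₁ − α₂L₂ = 1.4×10⁻⁵×2.6524 − 8.43×10⁻⁶×2.6538 = 1.4762066×10⁻⁵ m/K
ΔT = 1.40×10⁻³ / 1.4762066×10⁻⁵ = 94.838 K
T = 18.9 + 94.838 = 113.738 °C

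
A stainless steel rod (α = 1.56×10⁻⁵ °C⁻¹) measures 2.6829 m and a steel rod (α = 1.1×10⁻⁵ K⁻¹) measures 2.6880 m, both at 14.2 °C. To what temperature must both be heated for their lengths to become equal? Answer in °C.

T = 429.3 °C

Equal length when α₁L₁ΔT − α₂L₂ΔT = L₂ − L₁ = 5.10×10⁻³ m
α₁L₁ = 4.185324×10⁻⁵, α₂L₂ = 2.9568×10⁻⁵ → Δ(αL) = 1.228524×10⁻⁵ m/K
ΔT = 5.10×10⁻³ / 1.228524×10⁻⁵ = 415.132 K, so T = 14.2 + 415.132 = 429.332 °C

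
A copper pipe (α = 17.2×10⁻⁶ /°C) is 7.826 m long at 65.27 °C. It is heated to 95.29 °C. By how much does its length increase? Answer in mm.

ΔL = 4.04 mm

|ΔT| = |95.29 − 65.27| = 30.02 K
ΔL = αL₀ΔT = (17.2×10⁻⁶)(7.826)(30.02) = 4.04×10⁻³ m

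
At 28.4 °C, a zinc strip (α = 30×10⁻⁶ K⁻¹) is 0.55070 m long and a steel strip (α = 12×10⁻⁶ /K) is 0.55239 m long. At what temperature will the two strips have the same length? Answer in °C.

Equal length when α₁L₁ΔT − α₂L₂ΔT = L₂ − L₁ = 1.69×10⁻³ m
α₁L₁ = 1.6521×10⁻⁵, α₂L₂ = 6.62868×10⁻⁶ → Δ(αL) = 9.89232×10⁻⁶ m/K
ΔT = 1.69×10⁻³ / 9.89232×10⁻⁶ = 170.840 K, so T = 28.4 + 170.840 = 199.240 °C

T = 199.2 °C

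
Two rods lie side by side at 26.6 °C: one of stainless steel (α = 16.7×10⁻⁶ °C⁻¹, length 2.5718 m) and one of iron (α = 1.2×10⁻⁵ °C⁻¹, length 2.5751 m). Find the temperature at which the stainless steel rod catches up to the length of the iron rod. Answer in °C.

Equal length when α₁L₁ΔT − α₂L₂ΔT = L₂ − L₁ = 3.30×10⁻³ m
α₁L₁ = 4.294906×10⁻⁵, α₂L₂ = 3.09012×10⁻⁵ → Δ(αL) = 1.204786×10⁻⁵ m/K
ΔT = 3.30×10⁻³ / 1.204786×10⁻⁵ = 273.908 K, so T = 26.6 + 273.908 = 300.508 °C

T = 300.5 °C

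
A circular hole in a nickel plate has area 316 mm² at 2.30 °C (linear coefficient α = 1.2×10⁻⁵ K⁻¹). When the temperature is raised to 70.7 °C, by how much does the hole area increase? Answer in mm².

ΔA = 0.519 mm²

Area coefficient ≈ 2α; |ΔT| = 68.40 K
ΔA = 2αA₀ΔT = 2(1.2×10⁻⁵)(316)(68.40) = 0.519 mm²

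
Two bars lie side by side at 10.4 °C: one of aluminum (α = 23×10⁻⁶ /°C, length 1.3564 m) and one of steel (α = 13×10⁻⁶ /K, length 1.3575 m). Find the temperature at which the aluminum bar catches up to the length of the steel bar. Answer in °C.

T = 91.58 °C

Equal length when α₁L₁ΔT − α₂L₂ΔT = L₂ − L₁ = 1.10×10⁻³ m
α₁L₁ = 3.11972×10⁻⁵, α₂L₂ = 1.76475×10⁻⁵ → Δ(αL) = 1.35497×10⁻⁵ m/K
ΔT = 1.10×10⁻³ / 1.35497×10⁻⁵ = 81.1826 K, so T = 10.4 + 81.1826 = 91.5826 °C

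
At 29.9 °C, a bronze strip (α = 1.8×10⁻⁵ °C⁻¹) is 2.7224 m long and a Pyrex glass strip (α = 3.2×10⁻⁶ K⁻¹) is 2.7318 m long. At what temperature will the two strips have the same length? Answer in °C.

T = 263.4 °C

Equal length when α₁L₁ΔT − α₂L₂ΔT = L₂ − L₁ = 9.40×10⁻³ m
α₁L₁ = 4.90032×10⁻⁵, α₂L₂ = 8.74176×10⁻⁶ → Δ(αL) = 4.026144×10⁻⁵ m/K
ΔT = 9.40×10⁻³ / 4.026144×10⁻⁵ = 233.474 K, so T = 29.9 + 233.474 = 263.374 °C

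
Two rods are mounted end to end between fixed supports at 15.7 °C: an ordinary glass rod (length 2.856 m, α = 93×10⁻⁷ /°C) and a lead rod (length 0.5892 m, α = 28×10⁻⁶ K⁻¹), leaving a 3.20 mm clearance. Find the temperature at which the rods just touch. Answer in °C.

T = 90.0 °C

α₁L₁ = 2.65608×10⁻⁵ m/K, α₂L₂ = 1.64976×10⁻⁵ m/K → total 4.30584×10⁻⁵ m/K
ΔT = g/(α₁L₁+α₂L₂) = 3.20×10⁻³ / 4.30584×10⁻⁵ = 74.318 K
T = 15.7 + 74.318 = 90.018 °C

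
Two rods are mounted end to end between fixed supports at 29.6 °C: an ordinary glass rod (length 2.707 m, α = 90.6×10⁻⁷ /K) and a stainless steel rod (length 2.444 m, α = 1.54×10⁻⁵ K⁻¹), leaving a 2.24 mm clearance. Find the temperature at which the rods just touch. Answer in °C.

Gap closes when ΔL₁ + ΔL₂ = 2.24 mm = 2.24×10⁻³ m
(α₁L₁ + α₂L₂)ΔT = g
α₁L₁ + α₂L₂ = 90.6×10⁻⁷×2.707 + 1.54×10⁻⁵×2.444 = 6.216302×10⁻⁵ m/K
ΔT = 2.24×10⁻³ / 6.216302×10⁻⁵ = 36.034 K
T = 29.6 + 36.034 = 65.634 °C

T = 65.6 °C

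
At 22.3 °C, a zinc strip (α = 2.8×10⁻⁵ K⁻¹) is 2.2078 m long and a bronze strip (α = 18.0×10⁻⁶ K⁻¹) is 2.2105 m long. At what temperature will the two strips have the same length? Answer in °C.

T = 144.9 °C

L₁(1 + α₁ΔT) = L₂(1 + α₂ΔT) ⇒ ΔT = (L₂ − L₁)/(α₁L₁ − α₂L₂)
L₂ − L₁ = 2.2105 − 2.2078 = 2.70×10⁻³ m
α₁L₁ − α₂L₂ = 2.8×10⁻⁵×2.2078 − 18.0×10⁻⁶×2.2105 = 2.20294×10⁻⁵ m/K
ΔT = 2.70×10⁻³ / 2.20294×10⁻⁵ = 122.563 K
T = 22.3 + 122.563 = 144.863 °C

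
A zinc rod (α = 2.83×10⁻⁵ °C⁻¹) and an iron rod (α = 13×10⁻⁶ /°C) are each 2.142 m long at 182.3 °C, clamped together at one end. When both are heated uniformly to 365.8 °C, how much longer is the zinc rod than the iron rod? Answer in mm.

6.01 mm

ΔT = 183.5 K
zinc: ΔL = 2.83×10⁻⁵ × 2.142 m × 183.5 = 1.1124×10⁻² m = 11.124 mm
iron: ΔL = 13×10⁻⁶ × 2.142 m × 183.5 = 5.1097×10⁻³ m = 5.1097 mm
difference = 11.124 − 5.1097 = 6.0143 mm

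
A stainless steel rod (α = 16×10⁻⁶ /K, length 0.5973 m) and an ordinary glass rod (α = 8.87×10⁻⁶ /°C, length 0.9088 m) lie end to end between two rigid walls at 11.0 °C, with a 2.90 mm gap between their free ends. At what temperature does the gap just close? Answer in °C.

T = 176 °C

α₁L₁ = 9.5568×10⁻⁶ m/K, α₂L₂ = 8.061056×10⁻⁶ m/K → total 1.7617856×10⁻⁵ m/K
ΔT = g/(α₁L₁+α₂L₂) = 2.90×10⁻³ / 1.7617856×10⁻⁵ = 164.61 K
T = 11.0 + 164.61 = 175.61 °C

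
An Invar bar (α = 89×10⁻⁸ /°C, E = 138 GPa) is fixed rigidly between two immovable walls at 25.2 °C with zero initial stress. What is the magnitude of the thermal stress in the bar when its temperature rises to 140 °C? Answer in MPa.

σ = 14.1 MPa

Fully constrained: the free strain ε = αΔT is blocked, so σ = Eε = EαΔT.
|ΔT| = 114.8 K
σ = 138×10⁹ × 89×10⁻⁸ × 114.8 = 1.41×10⁷ Pa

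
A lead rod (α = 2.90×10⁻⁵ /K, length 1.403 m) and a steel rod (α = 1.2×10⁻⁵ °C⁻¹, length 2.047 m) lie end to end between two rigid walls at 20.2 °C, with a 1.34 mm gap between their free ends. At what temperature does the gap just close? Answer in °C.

T = 40.7 °C

Gap closes when ΔL₁ + ΔL₂ = 1.34 mm = 1.34×10⁻³ m
(α₁L₁ + α₂L₂)ΔT = g
α₁L₁ + α₂L₂ = 2.90×10⁻⁵×1.403 + 1.2×10⁻⁵×2.047 = 6.5251×10⁻⁵ m/K
ΔT = 1.34×10⁻³ / 6.5251×10⁻⁵ = 20.536 K
T = 20.2 + 20.536 = 40.736 °C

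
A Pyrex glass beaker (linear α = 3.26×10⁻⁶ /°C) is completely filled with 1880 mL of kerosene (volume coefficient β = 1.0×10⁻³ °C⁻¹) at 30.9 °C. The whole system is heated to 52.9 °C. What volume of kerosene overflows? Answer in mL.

41.0 mL

The beaker also expands: β_container ≈ 3α = 9.78×10⁻⁶ /K
Net overflow = V₀(β_liq − 3α_cont)ΔT
β − 3α = 1.00×10⁻³ − 9.78×10⁻⁶ = 9.9022×10⁻⁴ /K; ΔT = 22.0 K
ΔV = 1880 × 9.9022×10⁻⁴ × 22.0 = 41.0 mL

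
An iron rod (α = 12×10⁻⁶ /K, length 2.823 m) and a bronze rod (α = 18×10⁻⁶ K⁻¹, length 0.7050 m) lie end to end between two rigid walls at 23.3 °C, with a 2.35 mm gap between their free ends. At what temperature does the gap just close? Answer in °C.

T = 73.8 °C

Gap closes when ΔL₁ + ΔL₂ = 2.35 mm = 2.35×10⁻³ m
(α₁L₁ + α₂L₂)ΔT = g
α₁L₁ + α₂L₂ = 12×10⁻⁶×2.823 + 18×10⁻⁶×0.7050 = 4.6566×10⁻⁵ m/K
ΔT = 2.35×10⁻³ / 4.6566×10⁻⁵ = 50.466 K
T = 23.3 + 50.466 = 73.766 °C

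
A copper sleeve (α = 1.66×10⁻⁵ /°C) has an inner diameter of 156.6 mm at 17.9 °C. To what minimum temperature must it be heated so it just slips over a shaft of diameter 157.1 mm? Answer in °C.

T = 210 °C

Required Δd = 157.1 − 156.6 = 0.5 mm
Δd = αd₀ΔT ⇒ ΔT = Δd/(αd₀) = 0.5 / (1.66×10⁻⁵ × 156.6) = 192.34 K
T_min = 17.9 + 192.34 = 210.24 °C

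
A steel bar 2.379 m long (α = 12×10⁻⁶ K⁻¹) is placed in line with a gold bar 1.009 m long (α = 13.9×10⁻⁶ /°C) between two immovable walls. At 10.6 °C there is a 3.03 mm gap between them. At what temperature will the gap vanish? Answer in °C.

α₁L₁ = 2.8548×10⁻⁵ m/K, α₂L₂ = 1.40251×10⁻⁵ m/K → total 4.25731×10⁻⁵ m/K
ΔT = g/(α₁L₁+α₂L₂) = 3.03×10⁻³ / 4.25731×10⁻⁵ = 71.172 K
T = 10.6 + 71.172 = 81.772 °C

T = 81.8 °C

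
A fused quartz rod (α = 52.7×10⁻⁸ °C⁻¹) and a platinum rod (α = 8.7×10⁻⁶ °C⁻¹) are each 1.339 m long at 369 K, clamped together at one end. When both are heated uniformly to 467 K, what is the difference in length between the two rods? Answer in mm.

1.07 mm

ΔT = 98 K
fused quartz: ΔL = 52.7×10⁻⁸ × 1.339 m × 98 = 6.9154×10⁻⁵ m = 0.069154 mm
platinum: ΔL = 8.7×10⁻⁶ × 1.339 m × 98 = 1.1416×10⁻³ m = 1.1416 mm
difference = 1.1416 − 0.069154 = 1.072446 mm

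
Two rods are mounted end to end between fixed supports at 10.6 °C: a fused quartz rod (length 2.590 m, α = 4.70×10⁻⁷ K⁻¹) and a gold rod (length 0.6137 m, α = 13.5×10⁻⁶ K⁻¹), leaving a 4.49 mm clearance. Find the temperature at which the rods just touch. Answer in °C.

T = 483 °C

Gap closes when ΔL₁ + ΔL₂ = 4.49 mm = 4.49×10⁻³ m
(α₁L₁ + α₂L₂)ΔT = g
α₁L₁ + α₂L₂ = 4.70×10⁻⁷×2.590 + 13.5×10⁻⁶×0.6137 = 9.50225×10⁻⁶ m/K
ΔT = 4.49×10⁻³ / 9.50225×10⁻⁶ = 472.52 K
T = 10.6 + 472.52 = 483.12 °C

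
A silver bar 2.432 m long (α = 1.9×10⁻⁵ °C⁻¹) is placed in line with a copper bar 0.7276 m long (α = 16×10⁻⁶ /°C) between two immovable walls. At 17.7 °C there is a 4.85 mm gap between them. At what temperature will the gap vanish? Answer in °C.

T = 102 °C

α₁L₁ = 4.6208×10⁻⁵ m/K, α₂L₂ = 1.16416×10⁻⁵ m/K → total 5.78496×10⁻⁵ m/K
ΔT = g/(α₁L₁+α₂L₂) = 4.85×10⁻³ / 5.78496×10⁻⁵ = 83.84 K
T = 17.7 + 83.84 = 101.54 °C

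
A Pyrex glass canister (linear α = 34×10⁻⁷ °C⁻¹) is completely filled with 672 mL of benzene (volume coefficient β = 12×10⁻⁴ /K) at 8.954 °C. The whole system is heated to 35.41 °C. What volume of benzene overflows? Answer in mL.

21.2 mL

The canister also expands: β_container ≈ 3α = 1.02×10⁻⁵ /K
Net overflow = V₀(β_liq − 3α_cont)ΔT
β − 3α = 1.20×10⁻³ − 1.02×10⁻⁵ = 1.1898×10⁻³ /K; ΔT = 26.456 K
ΔV = 672 × 1.1898×10⁻³ × 26.456 = 21.2 mL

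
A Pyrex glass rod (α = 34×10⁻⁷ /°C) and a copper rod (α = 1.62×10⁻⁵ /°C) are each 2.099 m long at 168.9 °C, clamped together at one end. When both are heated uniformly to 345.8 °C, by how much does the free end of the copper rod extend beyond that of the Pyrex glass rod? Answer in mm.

ΔT = 176.9 K
Pyrex glass: ΔL = 34×10⁻⁷ × 2.099 m × 176.9 = 1.2625×10⁻³ m = 1.2625 mm
copper: ΔL = 1.62×10⁻⁵ × 2.099 m × 176.9 = 6.0153×10⁻³ m = 6.0153 mm
difference = 6.0153 − 1.2625 = 4.7528 mm

4.75 mm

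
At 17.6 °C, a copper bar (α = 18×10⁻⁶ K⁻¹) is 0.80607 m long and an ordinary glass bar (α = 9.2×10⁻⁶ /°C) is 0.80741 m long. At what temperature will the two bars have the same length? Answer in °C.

T = 206.8 °C

L₁(1 + α₁ΔT) = L₂(1 + α₂ΔT) ⇒ ΔT = (L₂ − L₁)/(α₁L₁ − α₂L₂)
L₂ − L₁ = 0.80741 − 0.80607 = 1.34×10⁻³ m
α₁L₁ − α₂L₂ = 18×10⁻⁶×0.80607 − 9.2×10⁻⁶×0.80741 = 7.081088×10⁻⁶ m/K
ΔT = 1.34×10⁻³ / 7.081088×10⁻⁶ = 189.236 K
T = 17.6 + 189.236 = 206.836 °C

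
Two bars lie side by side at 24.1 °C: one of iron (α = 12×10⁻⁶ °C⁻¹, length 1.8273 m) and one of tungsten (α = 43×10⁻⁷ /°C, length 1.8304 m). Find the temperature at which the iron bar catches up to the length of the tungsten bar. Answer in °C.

L₁(1 + α₁ΔT) = L₂(1 + α₂ΔT) ⇒ ΔT = (L₂ − L₁)/(α₁L₁ − α₂L₂)
L₂ − L₁ = 1.8304 − 1.8273 = 3.10×10⁻³ m
α₁L₁ − α₂L₂ = 12×10⁻⁶×1.8273 − 43×10⁻⁷×1.8304 = 1.405688×10⁻⁵ m/K
ΔT = 3.10×10⁻³ / 1.405688×10⁻⁵ = 220.533 K
T = 24.1 + 220.533 = 244.633 °C

T = 244.6 °C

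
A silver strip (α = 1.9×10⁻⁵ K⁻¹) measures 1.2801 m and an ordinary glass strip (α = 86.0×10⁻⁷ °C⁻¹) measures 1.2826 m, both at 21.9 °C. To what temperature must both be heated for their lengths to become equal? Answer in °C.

T = 210.0 °C

Equal length when α₁L₁ΔT − α₂L₂ΔT = L₂ − L₁ = 2.50×10⁻³ m
α₁L₁ = 2.43219×10⁻⁵, α₂L₂ = 1.103036×10⁻⁵ → Δ(αL) = 1.329154×10⁻⁵ m/K
ΔT = 2.50×10⁻³ / 1.329154×10⁻⁵ = 188.090 K, so T = 21.9 + 188.090 = 209.990 °C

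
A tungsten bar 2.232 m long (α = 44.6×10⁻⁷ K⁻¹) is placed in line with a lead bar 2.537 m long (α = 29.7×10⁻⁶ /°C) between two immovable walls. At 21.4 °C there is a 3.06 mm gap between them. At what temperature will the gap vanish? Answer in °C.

α₁L₁ = 9.95472×10⁻⁶ m/K, α₂L₂ = 7.53489×10⁻⁵ m/K → total 8.530362×10⁻⁵ m/K
ΔT = g/(α₁L₁+α₂L₂) = 3.06×10⁻³ / 8.530362×10⁻⁵ = 35.872 K
T = 21.4 + 35.872 = 57.272 °C

T = 57.3 °C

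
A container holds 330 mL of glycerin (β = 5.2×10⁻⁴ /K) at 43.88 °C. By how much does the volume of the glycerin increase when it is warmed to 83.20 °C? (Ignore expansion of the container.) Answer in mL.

|ΔT| = |83.20 − 43.88| = 39.32 K
ΔV = βV₀ΔT = (5.2×10⁻⁴)(330)(39.32) = 6.75 mL

ΔV = 6.75 mL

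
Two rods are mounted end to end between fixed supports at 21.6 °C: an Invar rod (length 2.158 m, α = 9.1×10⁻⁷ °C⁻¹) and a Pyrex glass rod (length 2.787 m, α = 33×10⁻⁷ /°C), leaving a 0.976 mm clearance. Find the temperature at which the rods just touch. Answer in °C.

T = 109 °C

α₁L₁ = 1.96378×10⁻⁶ m/K, α₂L₂ = 9.1971×10⁻⁶ m/K → total 1.116088×10⁻⁵ m/K
ΔT = g/(α₁L₁+α₂L₂) = 9.76×10⁻⁴ / 1.116088×10⁻⁵ = 87.45 K
T = 21.6 + 87.45 = 109.05 °C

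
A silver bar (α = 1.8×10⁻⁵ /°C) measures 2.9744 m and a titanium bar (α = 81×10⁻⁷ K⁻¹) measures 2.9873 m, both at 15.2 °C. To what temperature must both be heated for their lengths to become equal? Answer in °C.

T = 454.8 °C

Equal length when α₁L₁ΔT − α₂L₂ΔT = L₂ − L₁ = 1.29×10⁻² m
α₁L₁ = 5.35392×10⁻⁵, α₂L₂ = 2.419713×10⁻⁵ → Δ(αL) = 2.934207×10⁻⁵ m/K
ΔT = 1.29×10⁻² / 2.934207×10⁻⁵ = 439.642 K, so T = 15.2 + 439.642 = 454.842 °C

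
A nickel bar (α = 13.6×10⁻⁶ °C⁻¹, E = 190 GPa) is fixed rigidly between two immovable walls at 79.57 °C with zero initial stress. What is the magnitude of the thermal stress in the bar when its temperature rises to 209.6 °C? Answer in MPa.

σ = 336 MPa

Fully constrained: the free strain ε = αΔT is blocked, so σ = Eε = EαΔT.
|ΔT| = 130.03 K
σ = 190×10⁹ × 13.6×10⁻⁶ × 130.03 = 3.36×10⁸ Pa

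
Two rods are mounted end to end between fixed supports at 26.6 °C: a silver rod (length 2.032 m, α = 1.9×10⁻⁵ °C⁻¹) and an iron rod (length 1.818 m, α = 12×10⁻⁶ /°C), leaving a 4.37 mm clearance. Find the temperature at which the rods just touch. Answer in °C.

Gap closes when ΔL₁ + ΔL₂ = 4.37 mm = 4.37×10⁻³ m
(α₁L₁ + α₂L₂)ΔT = g
α₁L₁ + α₂L₂ = 1.9×10⁻⁵×2.032 + 12×10⁻⁶×1.818 = 6.0424×10⁻⁵ m/K
ΔT = 4.37×10⁻³ / 6.0424×10⁻⁵ = 72.322 K
T = 26.6 + 72.322 = 98.922 °C

T = 98.9 °C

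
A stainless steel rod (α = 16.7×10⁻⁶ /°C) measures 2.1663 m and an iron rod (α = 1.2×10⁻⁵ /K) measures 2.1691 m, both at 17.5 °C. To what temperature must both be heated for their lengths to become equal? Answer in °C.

L₁(1 + α₁ΔT) = L₂(1 + α₂ΔT) ⇒ ΔT = (L₂ − L₁)/(α₁L₁ − α₂L₂)
L₂ − L₁ = 2.1691 − 2.1663 = 2.80×10⁻³ m
α₁L₁ − α₂L₂ = 16.7×10⁻⁶×2.1663 − 1.2×10⁻⁵×2.1691 = 1.014801×10⁻⁵ m/K
ΔT = 2.80×10⁻³ / 1.014801×10⁻⁵ = 275.916 K
T = 17.5 + 275.916 = 293.416 °C

T = 293.4 °C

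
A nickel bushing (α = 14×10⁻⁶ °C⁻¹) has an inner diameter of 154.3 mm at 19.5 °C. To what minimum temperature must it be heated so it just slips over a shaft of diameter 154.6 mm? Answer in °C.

T = 158 °C

Required Δd = 154.6 − 154.3 = 0.3 mm
Δd = αd₀ΔT ⇒ ΔT = Δd/(αd₀) = 0.3 / (14×10⁻⁶ × 154.3) = 138.88 K
T_min = 19.5 + 138.88 = 158.38 °C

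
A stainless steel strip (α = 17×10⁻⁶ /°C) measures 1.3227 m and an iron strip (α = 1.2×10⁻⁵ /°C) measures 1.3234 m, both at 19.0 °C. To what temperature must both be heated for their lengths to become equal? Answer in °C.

Equal length when α₁L₁ΔT − α₂L₂ΔT = L₂ − L₁ = 7.00×10⁻⁴ m
α₁L₁ = 2.24859×10⁻⁵, α₂L₂ = 1.58808×10⁻⁵ → Δ(αL) = 6.6051×10⁻⁶ m/K
ΔT = 7.00×10⁻⁴ / 6.6051×10⁻⁶ = 105.979 K, so T = 19.0 + 105.979 = 124.979 °C

T = 125.0 °C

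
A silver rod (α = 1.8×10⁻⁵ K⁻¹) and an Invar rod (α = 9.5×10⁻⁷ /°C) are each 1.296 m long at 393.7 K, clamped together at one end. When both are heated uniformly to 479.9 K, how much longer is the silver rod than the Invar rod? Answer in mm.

1.90 mm

ΔT = 86.2 K
silver: ΔL = 1.8×10⁻⁵ × 1.296 m × 86.2 = 2.0109×10⁻³ m = 2.0109 mm
Invar: ΔL = 9.5×10⁻⁷ × 1.296 m × 86.2 = 1.0613×10⁻⁴ m = 0.10613 mm
difference = 2.0109 − 0.10613 = 1.90477 mm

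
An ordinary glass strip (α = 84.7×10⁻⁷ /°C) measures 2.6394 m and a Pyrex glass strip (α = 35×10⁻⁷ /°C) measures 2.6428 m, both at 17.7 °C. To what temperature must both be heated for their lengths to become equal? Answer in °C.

T = 277.1 °C

L₁(1 + α₁ΔT) = L₂(1 + α₂ΔT) ⇒ ΔT = (L₂ − L₁)/(α₁L₁ − α₂L₂)
L₂ − L₁ = 2.6428 − 2.6394 = 3.40×10⁻³ m
α₁L₁ − α₂L₂ = 84.7×10⁻⁷×2.6394 − 35×10⁻⁷×2.6428 = 1.3105918×10⁻⁵ m/K
ΔT = 3.40×10⁻³ / 1.3105918×10⁻⁵ = 259.425 K
T = 17.7 + 259.425 = 277.125 °C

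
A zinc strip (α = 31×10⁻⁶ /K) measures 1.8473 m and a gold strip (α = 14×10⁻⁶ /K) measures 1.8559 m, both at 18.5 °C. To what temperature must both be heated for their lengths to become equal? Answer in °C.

T = 293.4 °C

L₁(1 + α₁ΔT) = L₂(1 + α₂ΔT) ⇒ ΔT = (L₂ − L₁)/(α₁L₁ − α₂L₂)
L₂ − L₁ = 1.8559 − 1.8473 = 8.60×10⁻³ m
α₁L₁ − α₂L₂ = 31×10⁻⁶×1.8473 − 14×10⁻⁶×1.8559 = 3.12837×10⁻⁵ m/K
ΔT = 8.60×10⁻³ / 3.12837×10⁻⁵ = 274.904 K
T = 18.5 + 274.904 = 293.404 °C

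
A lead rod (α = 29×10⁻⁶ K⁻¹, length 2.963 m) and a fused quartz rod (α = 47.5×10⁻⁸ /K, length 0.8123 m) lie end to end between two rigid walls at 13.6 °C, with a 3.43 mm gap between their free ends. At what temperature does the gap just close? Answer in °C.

α₁L₁ = 8.5927×10⁻⁵ m/K, α₂L₂ = 3.858425×10⁻⁷ m/K → total 8.63128425×10⁻⁵ m/K
ΔT = g/(α₁L₁+α₂L₂) = 3.43×10⁻³ / 8.63128425×10⁻⁵ = 39.739 K
T = 13.6 + 39.739 = 53.339 °C

T = 53.3 °C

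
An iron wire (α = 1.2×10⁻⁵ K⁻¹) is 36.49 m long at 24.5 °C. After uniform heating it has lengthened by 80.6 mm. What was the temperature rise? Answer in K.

ΔL = αL₀ΔT ⇒ ΔT = ΔL / (αL₀)
ΔT = 80.6×10⁻³ m / (1.2×10⁻⁵ × 36.49 m) = 184.07 K

ΔT = 184 K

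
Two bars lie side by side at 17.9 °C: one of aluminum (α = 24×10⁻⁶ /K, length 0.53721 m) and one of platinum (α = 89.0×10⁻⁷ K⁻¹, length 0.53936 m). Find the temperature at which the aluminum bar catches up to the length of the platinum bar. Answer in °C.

T = 283.6 °C

Equal length when α₁L₁ΔT − α₂L₂ΔT = L₂ − L₁ = 2.15×10⁻³ m
α₁L₁ = 1.289304×10⁻⁵, α₂L₂ = 4.800304×10⁻⁶ → Δ(αL) = 8.092736×10⁻⁶ m/K
ΔT = 2.15×10⁻³ / 8.092736×10⁻⁶ = 265.670 K, so T = 17.9 + 265.670 = 283.570 °C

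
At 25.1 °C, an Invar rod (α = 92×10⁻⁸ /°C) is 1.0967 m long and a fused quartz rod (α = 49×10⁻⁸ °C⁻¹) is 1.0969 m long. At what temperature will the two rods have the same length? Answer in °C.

Equal length when α₁L₁ΔT − α₂L₂ΔT = L₂ − L₁ = 2.00×10⁻⁴ m
α₁L₁ = 1.008964×10⁻⁶, α₂L₂ = 5.37481×10⁻⁷ → Δ(αL) = 4.71483×10⁻⁷ m/K
ΔT = 2.00×10⁻⁴ / 4.71483×10⁻⁷ = 424.193 K, so T = 25.1 + 424.193 = 449.293 °C

T = 449.3 °C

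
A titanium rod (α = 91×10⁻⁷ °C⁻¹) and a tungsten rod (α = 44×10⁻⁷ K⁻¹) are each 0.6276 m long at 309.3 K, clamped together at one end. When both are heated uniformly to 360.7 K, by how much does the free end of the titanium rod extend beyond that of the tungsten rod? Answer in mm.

ΔT = 51.4 K
titanium: ΔL = 91×10⁻⁷ × 0.6276 m × 51.4 = 2.9355×10⁻⁴ m = 0.29355 mm
tungsten: ΔL = 44×10⁻⁷ × 0.6276 m × 51.4 = 1.4194×10⁻⁴ m = 0.14194 mm
difference = 0.29355 − 0.14194 = 0.15161 mm

0.152 mm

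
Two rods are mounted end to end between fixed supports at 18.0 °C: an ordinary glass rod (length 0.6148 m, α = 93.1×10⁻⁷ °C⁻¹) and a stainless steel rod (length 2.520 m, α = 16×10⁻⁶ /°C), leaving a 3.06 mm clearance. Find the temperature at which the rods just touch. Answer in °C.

α₁L₁ = 5.723788×10⁻⁶ m/K, α₂L₂ = 4.032×10⁻⁵ m/K → total 4.6043788×10⁻⁵ m/K
ΔT = g/(α₁L₁+α₂L₂) = 3.06×10⁻³ / 4.6043788×10⁻⁵ = 66.458 K
T = 18.0 + 66.458 = 84.458 °C

T = 84.5 °C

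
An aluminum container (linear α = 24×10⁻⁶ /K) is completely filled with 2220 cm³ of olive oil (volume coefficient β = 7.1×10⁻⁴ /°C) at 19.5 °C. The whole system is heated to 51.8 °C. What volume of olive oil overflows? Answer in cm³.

45.7 cm³

The container also expands: β_container ≈ 3α = 7.2×10⁻⁵ /K
Net overflow = V₀(β_liq − 3α_cont)ΔT
β − 3α = 7.10×10⁻⁴ − 7.2×10⁻⁵ = 6.38×10⁻⁴ /K; ΔT = 32.3 K
ΔV = 2220 × 6.38×10⁻⁴ × 32.3 = 45.7 cm³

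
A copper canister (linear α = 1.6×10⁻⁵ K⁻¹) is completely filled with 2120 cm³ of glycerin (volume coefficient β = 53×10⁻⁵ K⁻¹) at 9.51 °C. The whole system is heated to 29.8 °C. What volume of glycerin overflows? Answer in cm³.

The canister also expands: β_container ≈ 3α = 4.8×10⁻⁵ /K
Net overflow = V₀(β_liq − 3α_cont)ΔT
β − 3α = 5.30×10⁻⁴ − 4.8×10⁻⁵ = 4.82×10⁻⁴ /K; ΔT = 20.29 K
ΔV = 2120 × 4.82×10⁻⁴ × 20.29 = 20.7 cm³

20.7 cm³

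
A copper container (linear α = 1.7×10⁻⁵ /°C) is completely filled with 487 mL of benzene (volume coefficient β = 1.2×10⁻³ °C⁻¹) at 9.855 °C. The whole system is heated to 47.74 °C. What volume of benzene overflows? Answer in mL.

The container also expands: β_container ≈ 3α = 5.1×10⁻⁵ /K
Net overflow = V₀(β_liq − 3α_cont)ΔT
β − 3α = 1.20×10⁻³ − 5.1×10⁻⁵ = 1.149×10⁻³ /K; ΔT = 37.885 K
ΔV = 487 × 1.149×10⁻³ × 37.885 = 21.2 mL

21.2 mL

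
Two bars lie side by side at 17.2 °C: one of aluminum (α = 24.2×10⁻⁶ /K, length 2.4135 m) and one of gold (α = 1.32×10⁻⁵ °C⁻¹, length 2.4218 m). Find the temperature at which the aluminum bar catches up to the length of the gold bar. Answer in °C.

T = 331.1 °C

L₁(1 + α₁ΔT) = L₂(1 + α₂ΔT) ⇒ ΔT = (L₂ − L₁)/(α₁L₁ − α₂L₂)
L₂ − L₁ = 2.4218 − 2.4135 = 8.30×10⁻³ m
α₁L₁ − α₂L₂ = 24.2×10⁻⁶×2.4135 − 1.32×10⁻⁵×2.4218 = 2.643894×10⁻⁵ m/K
ΔT = 8.30×10⁻³ / 2.643894×10⁻⁵ = 313.931 K
T = 17.2 + 313.931 = 331.131 °C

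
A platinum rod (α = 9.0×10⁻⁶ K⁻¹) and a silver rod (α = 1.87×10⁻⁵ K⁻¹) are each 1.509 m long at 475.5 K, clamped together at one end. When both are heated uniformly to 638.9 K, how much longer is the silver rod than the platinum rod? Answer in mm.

2.39 mm

ΔT = 163.4 K
platinum: ΔL = 9.0×10⁻⁶ × 1.509 m × 163.4 = 2.2191×10⁻³ m = 2.2191 mm
silver: ΔL = 1.87×10⁻⁵ × 1.509 m × 163.4 = 4.6109×10⁻³ m = 4.6109 mm
difference = 4.6109 − 2.2191 = 2.3918 mm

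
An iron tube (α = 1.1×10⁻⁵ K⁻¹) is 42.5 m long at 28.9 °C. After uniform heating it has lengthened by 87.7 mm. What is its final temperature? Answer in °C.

T = 216 °C

ΔL = αL₀ΔT ⇒ ΔT = ΔL / (αL₀)
ΔT = 87.7×10⁻³ m / (1.1×10⁻⁵ × 42.5 m) = 187.59 K
T = 28.9 + 187.59 = 216.49 °C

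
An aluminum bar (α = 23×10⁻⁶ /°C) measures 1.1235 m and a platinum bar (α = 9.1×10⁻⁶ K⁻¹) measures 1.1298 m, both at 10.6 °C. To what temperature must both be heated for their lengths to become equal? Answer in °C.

Equal length when α₁L₁ΔT − α₂L₂ΔT = L₂ − L₁ = 6.30×10⁻³ m
α₁L₁ = 2.58405×10⁻⁵, α₂L₂ = 1.028118×10⁻⁵ → Δ(αL) = 1.555932×10⁻⁵ m/K
ΔT = 6.30×10⁻³ / 1.555932×10⁻⁵ = 404.902 K, so T = 10.6 + 404.902 = 415.502 °C

T = 415.5 °C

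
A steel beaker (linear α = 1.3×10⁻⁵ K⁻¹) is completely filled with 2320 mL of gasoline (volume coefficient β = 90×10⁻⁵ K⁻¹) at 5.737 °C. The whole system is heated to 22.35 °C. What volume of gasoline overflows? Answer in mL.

33.2 mL

The beaker also expands: β_container ≈ 3α = 3.9×10⁻⁵ /K
Net overflow = V₀(β_liq − 3α_cont)ΔT
β − 3α = 9.00×10⁻⁴ − 3.9×10⁻⁵ = 8.61×10⁻⁴ /K; ΔT = 16.613 K
ΔV = 2320 × 8.61×10⁻⁴ × 16.613 = 33.2 mL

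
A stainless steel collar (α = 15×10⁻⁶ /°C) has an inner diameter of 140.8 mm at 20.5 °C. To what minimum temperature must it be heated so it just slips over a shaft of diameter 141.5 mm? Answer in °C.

Required Δd = 141.5 − 140.8 = 0.7 mm
Δd = αd₀ΔT ⇒ ΔT = Δd/(αd₀) = 0.7 / (15×10⁻⁶ × 140.8) = 331.44 K
T_min = 20.5 + 331.44 = 351.94 °C

T = 352 °C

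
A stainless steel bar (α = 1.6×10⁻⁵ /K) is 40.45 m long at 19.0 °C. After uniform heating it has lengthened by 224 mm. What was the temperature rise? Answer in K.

ΔL = αL₀ΔT ⇒ ΔT = ΔL / (αL₀)
ΔT = 224×10⁻³ m / (1.6×10⁻⁵ × 40.45 m) = 346.11 K

ΔT = 346 K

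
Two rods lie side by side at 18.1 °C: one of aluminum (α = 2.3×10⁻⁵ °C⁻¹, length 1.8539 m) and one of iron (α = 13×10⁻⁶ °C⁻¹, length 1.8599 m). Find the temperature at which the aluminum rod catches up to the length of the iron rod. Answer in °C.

T = 343.1 °C

L₁(1 + α₁ΔT) = L₂(1 + α₂ΔT) ⇒ ΔT = (L₂ − L₁)/(α₁L₁ − α₂L₂)
L₂ − L₁ = 1.8599 − 1.8539 = 6.00×10⁻³ m
α₁L₁ − α₂L₂ = 2.3×10⁻⁵×1.8539 − 13×10⁻⁶×1.8599 = 1.8461×10⁻⁵ m/K
ΔT = 6.00×10⁻³ / 1.8461×10⁻⁵ = 325.009 K
T = 18.1 + 325.009 = 343.109 °C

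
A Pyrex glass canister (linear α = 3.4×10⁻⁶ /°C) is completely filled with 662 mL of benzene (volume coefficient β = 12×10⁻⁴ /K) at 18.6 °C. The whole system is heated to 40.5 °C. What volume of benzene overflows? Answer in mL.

The canister also expands: β_container ≈ 3α = 1.02×10⁻⁵ /K
Net overflow = V₀(β_liq − 3α_cont)ΔT
β − 3α = 1.20×10⁻³ − 1.02×10⁻⁵ = 1.1898×10⁻³ /K; ΔT = 21.9 K
ΔV = 662 × 1.1898×10⁻³ × 21.9 = 17.2 mL

17.2 mL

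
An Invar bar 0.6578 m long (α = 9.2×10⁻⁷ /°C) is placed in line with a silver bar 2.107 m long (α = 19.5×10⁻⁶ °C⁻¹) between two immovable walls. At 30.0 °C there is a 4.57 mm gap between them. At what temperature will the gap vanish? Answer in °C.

Gap closes when ΔL₁ + ΔL₂ = 4.57 mm = 4.57×10⁻³ m
(α₁L₁ + α₂L₂)ΔT = g
α₁L₁ + α₂L₂ = 9.2×10⁻⁷×0.6578 + 19.5×10⁻⁶×2.107 = 4.1691676×10⁻⁵ m/K
ΔT = 4.57×10⁻³ / 4.1691676×10⁻⁵ = 109.61 K
T = 30.0 + 109.61 = 139.61 °C

T = 140 °C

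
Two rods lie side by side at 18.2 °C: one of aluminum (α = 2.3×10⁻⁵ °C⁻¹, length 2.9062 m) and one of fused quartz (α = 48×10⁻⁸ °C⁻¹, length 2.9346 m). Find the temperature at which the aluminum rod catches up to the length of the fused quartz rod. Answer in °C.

T = 452.2 °C

Equal length when α₁L₁ΔT − α₂L₂ΔT = L₂ − L₁ = 2.84×10⁻² m
α₁L₁ = 6.68426×10⁻⁵, α₂L₂ = 1.408608×10⁻⁶ → Δ(αL) = 6.5433992×10⁻⁵ m/K
ΔT = 2.84×10⁻² / 6.5433992×10⁻⁵ = 434.025 K, so T = 18.2 + 434.025 = 452.225 °C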